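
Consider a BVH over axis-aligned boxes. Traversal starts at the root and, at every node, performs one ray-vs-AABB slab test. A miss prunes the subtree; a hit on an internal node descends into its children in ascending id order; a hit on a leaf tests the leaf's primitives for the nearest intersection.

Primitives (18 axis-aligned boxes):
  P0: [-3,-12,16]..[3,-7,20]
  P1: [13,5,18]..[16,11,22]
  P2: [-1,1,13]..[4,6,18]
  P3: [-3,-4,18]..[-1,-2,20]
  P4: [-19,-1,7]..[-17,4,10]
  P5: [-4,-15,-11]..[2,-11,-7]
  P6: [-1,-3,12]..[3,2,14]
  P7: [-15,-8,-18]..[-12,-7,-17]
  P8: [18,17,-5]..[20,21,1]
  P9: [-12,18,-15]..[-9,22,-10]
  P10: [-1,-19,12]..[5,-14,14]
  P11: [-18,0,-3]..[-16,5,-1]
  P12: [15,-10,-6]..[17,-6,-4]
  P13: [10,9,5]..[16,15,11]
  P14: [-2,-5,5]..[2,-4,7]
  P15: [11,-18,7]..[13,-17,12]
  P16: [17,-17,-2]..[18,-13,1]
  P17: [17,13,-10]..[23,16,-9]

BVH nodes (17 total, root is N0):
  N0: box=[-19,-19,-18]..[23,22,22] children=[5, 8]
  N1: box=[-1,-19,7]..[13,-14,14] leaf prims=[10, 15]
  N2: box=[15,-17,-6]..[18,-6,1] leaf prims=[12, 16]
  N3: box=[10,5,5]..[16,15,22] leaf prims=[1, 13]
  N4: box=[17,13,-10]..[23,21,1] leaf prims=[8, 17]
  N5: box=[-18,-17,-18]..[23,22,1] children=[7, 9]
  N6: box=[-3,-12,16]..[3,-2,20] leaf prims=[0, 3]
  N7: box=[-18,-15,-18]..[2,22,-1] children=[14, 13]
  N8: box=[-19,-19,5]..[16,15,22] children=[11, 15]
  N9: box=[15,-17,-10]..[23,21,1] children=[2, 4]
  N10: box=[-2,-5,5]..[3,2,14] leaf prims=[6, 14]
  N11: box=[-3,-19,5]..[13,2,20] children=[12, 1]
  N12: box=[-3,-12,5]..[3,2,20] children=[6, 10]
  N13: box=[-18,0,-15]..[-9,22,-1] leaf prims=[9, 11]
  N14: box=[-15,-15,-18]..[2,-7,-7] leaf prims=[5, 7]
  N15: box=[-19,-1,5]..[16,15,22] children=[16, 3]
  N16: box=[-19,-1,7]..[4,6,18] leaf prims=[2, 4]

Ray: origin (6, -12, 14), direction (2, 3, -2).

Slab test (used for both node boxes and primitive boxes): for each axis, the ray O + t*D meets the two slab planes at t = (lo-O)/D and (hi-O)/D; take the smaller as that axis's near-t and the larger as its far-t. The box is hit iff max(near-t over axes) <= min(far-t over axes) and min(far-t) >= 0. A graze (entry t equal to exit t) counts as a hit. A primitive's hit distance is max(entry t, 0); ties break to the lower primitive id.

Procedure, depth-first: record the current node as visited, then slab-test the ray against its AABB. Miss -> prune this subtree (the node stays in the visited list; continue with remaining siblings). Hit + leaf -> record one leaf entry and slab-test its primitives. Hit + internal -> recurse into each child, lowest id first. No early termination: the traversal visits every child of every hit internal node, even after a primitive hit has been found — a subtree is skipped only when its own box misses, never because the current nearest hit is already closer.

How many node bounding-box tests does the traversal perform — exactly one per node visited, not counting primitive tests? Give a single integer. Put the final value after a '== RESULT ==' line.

Walk:
N0 x:[-25/2,17/2] y:[-7/3,34/3] z:[-4,16] -> hit [-7/3,17/2], descend [5, 8]
  N5 x:[-12,17/2] y:[-5/3,34/3] z:[13/2,16] -> hit [13/2,17/2], descend [7, 9]
    N7 x:[-12,-2] y:[-1,34/3] z:[15/2,16] -> miss, prune
    N9 x:[9/2,17/2] y:[-5/3,11] z:[13/2,12] -> hit [13/2,17/2], descend [2, 4]
      N2 x:[9/2,6] y:[-5/3,2] z:[13/2,10] -> miss, prune
      N4 x:[11/2,17/2] y:[25/3,11] z:[13/2,12] -> hit [25/3,17/2] leaf, test {P8(miss), P17(miss)}
  N8 x:[-25/2,5] y:[-7/3,9] z:[-4,9/2] -> hit [-7/3,9/2], descend [11, 15]
    N11 x:[-9/2,7/2] y:[-7/3,14/3] z:[-3,9/2] -> hit [-7/3,7/2], descend [1, 12]
      N1 x:[-7/2,7/2] y:[-7/3,-2/3] z:[0,7/2] -> miss, prune
      N12 x:[-9/2,-3/2] y:[0,14/3] z:[-3,9/2] -> miss, prune
    N15 x:[-25/2,5] y:[11/3,9] z:[-4,9/2] -> hit [11/3,9/2], descend [3, 16]
      N3 x:[2,5] y:[17/3,9] z:[-4,9/2] -> miss, prune
      N16 x:[-25/2,-1] y:[11/3,6] z:[-2,7/2] -> miss, prune

Summary -> nodes [0, 5, 7, 9, 2, 4, 8, 11, 1, 12, 15, 3, 16]; box-tests=13; leaf-entries=1; first=miss

== RESULT ==
13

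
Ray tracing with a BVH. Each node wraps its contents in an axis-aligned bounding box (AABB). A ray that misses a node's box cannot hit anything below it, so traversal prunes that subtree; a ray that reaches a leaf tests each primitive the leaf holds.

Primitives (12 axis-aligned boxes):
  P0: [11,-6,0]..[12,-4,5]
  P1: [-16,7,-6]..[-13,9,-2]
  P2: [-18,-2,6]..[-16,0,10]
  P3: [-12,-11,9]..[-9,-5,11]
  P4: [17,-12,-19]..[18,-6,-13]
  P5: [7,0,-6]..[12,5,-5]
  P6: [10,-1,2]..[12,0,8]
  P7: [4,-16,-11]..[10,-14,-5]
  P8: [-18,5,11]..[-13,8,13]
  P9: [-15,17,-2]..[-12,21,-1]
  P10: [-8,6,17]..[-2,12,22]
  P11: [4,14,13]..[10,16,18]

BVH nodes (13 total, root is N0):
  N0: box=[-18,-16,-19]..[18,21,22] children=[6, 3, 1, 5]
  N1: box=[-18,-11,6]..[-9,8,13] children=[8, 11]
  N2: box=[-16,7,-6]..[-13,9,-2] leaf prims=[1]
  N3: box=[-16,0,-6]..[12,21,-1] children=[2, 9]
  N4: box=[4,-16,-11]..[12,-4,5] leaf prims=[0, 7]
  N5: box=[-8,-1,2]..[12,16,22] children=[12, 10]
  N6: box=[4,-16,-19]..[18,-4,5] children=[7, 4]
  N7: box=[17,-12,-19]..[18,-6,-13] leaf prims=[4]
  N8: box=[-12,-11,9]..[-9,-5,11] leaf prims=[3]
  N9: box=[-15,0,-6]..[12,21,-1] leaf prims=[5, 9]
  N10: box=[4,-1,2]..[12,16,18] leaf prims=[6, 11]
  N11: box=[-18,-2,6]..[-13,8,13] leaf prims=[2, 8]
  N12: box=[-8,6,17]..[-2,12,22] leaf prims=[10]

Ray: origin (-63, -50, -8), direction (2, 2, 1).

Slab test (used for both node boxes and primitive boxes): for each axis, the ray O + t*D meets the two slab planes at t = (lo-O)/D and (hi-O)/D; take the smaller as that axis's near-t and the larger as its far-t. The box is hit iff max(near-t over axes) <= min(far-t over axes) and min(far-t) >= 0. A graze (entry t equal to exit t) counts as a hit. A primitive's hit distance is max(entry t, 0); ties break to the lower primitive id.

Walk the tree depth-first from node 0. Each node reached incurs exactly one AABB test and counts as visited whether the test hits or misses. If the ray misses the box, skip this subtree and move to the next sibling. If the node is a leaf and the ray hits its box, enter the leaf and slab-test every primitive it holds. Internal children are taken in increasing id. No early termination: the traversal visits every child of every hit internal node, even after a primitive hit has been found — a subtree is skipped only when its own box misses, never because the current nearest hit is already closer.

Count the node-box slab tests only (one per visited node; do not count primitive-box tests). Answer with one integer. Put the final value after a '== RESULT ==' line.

Walk:
N0 x:[45/2,81/2] y:[17,71/2] z:[-11,30] -> hit [45/2,30], descend [1, 3, 5, 6]
  N1 x:[45/2,27] y:[39/2,29] z:[14,21] -> miss, prune
  N3 x:[47/2,75/2] y:[25,71/2] z:[2,7] -> miss, prune
  N5 x:[55/2,75/2] y:[49/2,33] z:[10,30] -> hit [55/2,30], descend [10, 12]
    N10 x:[67/2,75/2] y:[49/2,33] z:[10,26] -> miss, prune
    N12 x:[55/2,61/2] y:[28,31] z:[25,30] -> hit [28,30] leaf, test {P10@t=28}
  N6 x:[67/2,81/2] y:[17,23] z:[-11,13] -> miss, prune

order=[0, 1, 3, 5, 10, 12, 6]  |boxes|=7  |leaves|=1  hit=P10

== RESULT ==
7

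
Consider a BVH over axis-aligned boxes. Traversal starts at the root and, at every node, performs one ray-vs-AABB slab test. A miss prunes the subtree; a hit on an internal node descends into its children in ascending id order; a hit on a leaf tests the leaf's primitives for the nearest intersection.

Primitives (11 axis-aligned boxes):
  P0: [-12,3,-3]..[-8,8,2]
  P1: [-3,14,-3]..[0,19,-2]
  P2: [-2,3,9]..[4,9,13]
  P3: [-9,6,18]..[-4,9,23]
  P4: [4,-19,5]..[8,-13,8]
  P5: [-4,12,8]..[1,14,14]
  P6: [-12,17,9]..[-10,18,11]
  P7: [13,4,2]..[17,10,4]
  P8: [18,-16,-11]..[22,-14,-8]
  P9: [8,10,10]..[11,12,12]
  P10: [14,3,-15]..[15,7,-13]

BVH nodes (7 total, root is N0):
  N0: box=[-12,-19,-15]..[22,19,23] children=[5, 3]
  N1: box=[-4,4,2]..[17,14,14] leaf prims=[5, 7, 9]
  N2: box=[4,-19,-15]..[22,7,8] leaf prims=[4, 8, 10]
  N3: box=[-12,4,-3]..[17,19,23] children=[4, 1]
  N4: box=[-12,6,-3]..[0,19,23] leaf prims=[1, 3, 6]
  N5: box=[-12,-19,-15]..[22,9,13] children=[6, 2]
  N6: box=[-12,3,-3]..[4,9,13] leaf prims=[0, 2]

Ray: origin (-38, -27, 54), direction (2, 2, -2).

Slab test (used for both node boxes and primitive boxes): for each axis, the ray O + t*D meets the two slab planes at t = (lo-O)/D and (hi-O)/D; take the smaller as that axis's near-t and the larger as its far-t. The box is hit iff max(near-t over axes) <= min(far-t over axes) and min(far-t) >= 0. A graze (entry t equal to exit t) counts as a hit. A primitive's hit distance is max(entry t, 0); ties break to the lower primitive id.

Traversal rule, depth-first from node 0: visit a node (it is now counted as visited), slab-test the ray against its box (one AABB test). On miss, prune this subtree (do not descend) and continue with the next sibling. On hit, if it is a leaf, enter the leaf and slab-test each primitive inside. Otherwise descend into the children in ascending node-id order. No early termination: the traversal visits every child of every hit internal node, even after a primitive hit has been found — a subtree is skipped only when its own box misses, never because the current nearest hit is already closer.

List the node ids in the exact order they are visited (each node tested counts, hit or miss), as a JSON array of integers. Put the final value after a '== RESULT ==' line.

Traverse from the root:
N0 x:[13,30] y:[4,23] z:[31/2,69/2] -> hit [31/2,23], descend [3, 5]
  N3 x:[13,55/2] y:[31/2,23] z:[31/2,57/2] -> hit [31/2,23], descend [1, 4]
    N1 x:[17,55/2] y:[31/2,41/2] z:[20,26] -> hit [20,41/2] leaf, test {P5(miss), P7(miss), P9(miss)}
    N4 x:[13,19] y:[33/2,23] z:[31/2,57/2] -> hit [33/2,19] leaf, test {P1(miss), P3@t=33/2, P6(miss)}
  N5 x:[13,30] y:[4,18] z:[41/2,69/2] -> miss, prune

Visited [0, 3, 1, 4, 5]. Tests: 5 box, 2 leaf. Nearest: P3.

== RESULT ==
[0, 3, 1, 4, 5]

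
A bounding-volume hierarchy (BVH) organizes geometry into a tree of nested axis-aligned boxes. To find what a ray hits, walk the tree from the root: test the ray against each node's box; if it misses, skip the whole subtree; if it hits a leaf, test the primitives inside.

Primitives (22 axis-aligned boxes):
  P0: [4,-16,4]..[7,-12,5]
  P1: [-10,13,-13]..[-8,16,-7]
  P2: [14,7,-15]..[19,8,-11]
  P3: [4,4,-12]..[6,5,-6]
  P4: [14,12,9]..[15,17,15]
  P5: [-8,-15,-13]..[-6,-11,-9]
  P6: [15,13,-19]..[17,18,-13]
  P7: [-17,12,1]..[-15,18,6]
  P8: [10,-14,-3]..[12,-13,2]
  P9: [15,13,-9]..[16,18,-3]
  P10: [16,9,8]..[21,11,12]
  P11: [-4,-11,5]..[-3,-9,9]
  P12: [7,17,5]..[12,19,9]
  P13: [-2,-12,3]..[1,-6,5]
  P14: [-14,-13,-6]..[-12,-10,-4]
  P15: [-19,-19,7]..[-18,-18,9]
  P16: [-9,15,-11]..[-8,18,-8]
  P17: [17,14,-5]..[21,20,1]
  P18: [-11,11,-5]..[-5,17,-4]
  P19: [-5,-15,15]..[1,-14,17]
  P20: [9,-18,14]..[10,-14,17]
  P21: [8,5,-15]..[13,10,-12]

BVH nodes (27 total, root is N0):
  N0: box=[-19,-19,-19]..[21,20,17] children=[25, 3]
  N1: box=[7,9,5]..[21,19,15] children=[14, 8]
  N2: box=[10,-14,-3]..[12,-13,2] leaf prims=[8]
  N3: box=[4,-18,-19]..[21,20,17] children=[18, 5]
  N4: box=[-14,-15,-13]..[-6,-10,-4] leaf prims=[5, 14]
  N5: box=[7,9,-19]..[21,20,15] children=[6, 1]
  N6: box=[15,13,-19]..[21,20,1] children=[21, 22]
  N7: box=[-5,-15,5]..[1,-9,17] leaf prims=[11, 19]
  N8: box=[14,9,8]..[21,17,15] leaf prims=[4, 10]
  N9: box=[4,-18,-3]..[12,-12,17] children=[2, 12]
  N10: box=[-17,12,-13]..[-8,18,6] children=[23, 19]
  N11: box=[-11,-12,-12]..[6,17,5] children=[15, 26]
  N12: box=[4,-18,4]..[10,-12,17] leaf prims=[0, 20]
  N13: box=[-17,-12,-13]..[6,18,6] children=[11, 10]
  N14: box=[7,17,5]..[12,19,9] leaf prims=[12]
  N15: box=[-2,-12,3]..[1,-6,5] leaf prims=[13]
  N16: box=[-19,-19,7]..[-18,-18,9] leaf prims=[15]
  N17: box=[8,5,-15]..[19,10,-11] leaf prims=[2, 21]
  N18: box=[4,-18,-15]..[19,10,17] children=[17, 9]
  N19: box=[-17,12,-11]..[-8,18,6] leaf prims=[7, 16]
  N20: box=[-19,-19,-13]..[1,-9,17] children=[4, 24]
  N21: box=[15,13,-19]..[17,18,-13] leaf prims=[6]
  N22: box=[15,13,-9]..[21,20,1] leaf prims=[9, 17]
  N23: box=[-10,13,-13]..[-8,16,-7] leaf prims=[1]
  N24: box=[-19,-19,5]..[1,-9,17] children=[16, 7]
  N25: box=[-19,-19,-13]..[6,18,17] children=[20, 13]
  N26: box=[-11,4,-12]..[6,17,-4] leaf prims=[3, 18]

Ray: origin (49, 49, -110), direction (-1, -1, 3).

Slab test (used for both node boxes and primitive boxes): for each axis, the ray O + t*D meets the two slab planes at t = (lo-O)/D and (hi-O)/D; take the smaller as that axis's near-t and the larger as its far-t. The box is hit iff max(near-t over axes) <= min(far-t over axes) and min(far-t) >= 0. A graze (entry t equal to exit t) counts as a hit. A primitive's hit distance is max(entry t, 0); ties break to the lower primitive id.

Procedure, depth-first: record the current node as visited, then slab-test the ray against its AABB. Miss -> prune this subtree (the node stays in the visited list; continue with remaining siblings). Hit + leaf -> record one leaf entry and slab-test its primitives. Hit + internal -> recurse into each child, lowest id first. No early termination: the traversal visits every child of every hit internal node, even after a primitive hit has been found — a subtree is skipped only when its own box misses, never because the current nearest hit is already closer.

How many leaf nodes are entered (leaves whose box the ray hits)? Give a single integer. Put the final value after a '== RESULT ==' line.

Trace the traversal:
N0 x:[28,68] y:[29,68] z:[91/3,127/3] -> hit [91/3,127/3], descend [3, 25]
  N3 x:[28,45] y:[29,67] z:[91/3,127/3] -> hit [91/3,127/3], descend [5, 18]
    N5 x:[28,42] y:[29,40] z:[91/3,125/3] -> hit [91/3,40], descend [1, 6]
      N1 x:[28,42] y:[30,40] z:[115/3,125/3] -> hit [115/3,40], descend [8, 14]
        N8 x:[28,35] y:[32,40] z:[118/3,125/3] -> miss, prune
        N14 x:[37,42] y:[30,32] z:[115/3,119/3] -> miss, prune
      N6 x:[28,34] y:[29,36] z:[91/3,37] -> hit [91/3,34], descend [21, 22]
        N21 x:[32,34] y:[31,36] z:[91/3,97/3] -> hit [32,97/3] leaf, test {P6@t=32}
        N22 x:[28,34] y:[29,36] z:[101/3,37] -> hit [101/3,34] leaf, test {P9@t=101/3, P17(miss)}
    N18 x:[30,45] y:[39,67] z:[95/3,127/3] -> hit [39,127/3], descend [9, 17]
      N9 x:[37,45] y:[61,67] z:[107/3,127/3] -> miss, prune
      N17 x:[30,41] y:[39,44] z:[95/3,33] -> miss, prune
  N25 x:[43,68] y:[31,68] z:[97/3,127/3] -> miss, prune

order=[0, 3, 5, 1, 8, 14, 6, 21, 22, 18, 9, 17, 25]  |boxes|=13  |leaves|=2  hit=P6

== RESULT ==
2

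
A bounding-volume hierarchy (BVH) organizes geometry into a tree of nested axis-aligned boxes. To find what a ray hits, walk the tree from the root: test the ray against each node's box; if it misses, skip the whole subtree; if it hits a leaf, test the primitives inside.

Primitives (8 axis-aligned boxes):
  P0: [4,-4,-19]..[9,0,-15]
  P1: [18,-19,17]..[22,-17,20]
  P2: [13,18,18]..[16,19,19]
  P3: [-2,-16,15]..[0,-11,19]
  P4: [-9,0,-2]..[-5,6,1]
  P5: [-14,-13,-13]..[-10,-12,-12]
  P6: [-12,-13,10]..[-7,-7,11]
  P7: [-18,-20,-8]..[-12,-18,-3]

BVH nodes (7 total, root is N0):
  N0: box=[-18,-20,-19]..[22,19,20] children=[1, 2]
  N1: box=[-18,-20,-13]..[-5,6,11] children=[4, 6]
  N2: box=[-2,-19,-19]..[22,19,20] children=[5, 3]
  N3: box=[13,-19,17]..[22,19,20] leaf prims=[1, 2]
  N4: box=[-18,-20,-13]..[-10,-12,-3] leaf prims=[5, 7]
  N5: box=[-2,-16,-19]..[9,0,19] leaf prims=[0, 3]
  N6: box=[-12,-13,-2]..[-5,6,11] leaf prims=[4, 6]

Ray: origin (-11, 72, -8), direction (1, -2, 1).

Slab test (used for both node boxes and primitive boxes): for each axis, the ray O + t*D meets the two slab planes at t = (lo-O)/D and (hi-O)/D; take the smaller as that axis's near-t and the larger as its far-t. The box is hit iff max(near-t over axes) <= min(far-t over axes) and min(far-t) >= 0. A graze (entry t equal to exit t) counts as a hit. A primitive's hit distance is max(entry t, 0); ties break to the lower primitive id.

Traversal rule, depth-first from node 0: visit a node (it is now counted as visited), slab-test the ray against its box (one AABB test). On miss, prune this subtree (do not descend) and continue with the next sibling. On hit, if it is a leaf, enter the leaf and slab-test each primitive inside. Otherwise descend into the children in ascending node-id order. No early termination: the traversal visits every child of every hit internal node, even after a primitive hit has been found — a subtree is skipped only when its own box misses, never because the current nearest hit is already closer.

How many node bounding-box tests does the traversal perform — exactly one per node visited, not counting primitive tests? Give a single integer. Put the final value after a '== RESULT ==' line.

Traverse from the root:
N0 x:[-7,33] y:[53/2,46] z:[-11,28] -> hit [53/2,28], descend [1, 2]
  N1 x:[-7,6] y:[33,46] z:[-5,19] -> miss, prune
  N2 x:[9,33] y:[53/2,91/2] z:[-11,28] -> hit [53/2,28], descend [3, 5]
    N3 x:[24,33] y:[53/2,91/2] z:[25,28] -> hit [53/2,28] leaf, test {P1(miss), P2@t=53/2}
    N5 x:[9,20] y:[36,44] z:[-11,27] -> miss, prune

Summary -> nodes [0, 1, 2, 3, 5]; box-tests=5; leaf-entries=1; first=P2

== RESULT ==
5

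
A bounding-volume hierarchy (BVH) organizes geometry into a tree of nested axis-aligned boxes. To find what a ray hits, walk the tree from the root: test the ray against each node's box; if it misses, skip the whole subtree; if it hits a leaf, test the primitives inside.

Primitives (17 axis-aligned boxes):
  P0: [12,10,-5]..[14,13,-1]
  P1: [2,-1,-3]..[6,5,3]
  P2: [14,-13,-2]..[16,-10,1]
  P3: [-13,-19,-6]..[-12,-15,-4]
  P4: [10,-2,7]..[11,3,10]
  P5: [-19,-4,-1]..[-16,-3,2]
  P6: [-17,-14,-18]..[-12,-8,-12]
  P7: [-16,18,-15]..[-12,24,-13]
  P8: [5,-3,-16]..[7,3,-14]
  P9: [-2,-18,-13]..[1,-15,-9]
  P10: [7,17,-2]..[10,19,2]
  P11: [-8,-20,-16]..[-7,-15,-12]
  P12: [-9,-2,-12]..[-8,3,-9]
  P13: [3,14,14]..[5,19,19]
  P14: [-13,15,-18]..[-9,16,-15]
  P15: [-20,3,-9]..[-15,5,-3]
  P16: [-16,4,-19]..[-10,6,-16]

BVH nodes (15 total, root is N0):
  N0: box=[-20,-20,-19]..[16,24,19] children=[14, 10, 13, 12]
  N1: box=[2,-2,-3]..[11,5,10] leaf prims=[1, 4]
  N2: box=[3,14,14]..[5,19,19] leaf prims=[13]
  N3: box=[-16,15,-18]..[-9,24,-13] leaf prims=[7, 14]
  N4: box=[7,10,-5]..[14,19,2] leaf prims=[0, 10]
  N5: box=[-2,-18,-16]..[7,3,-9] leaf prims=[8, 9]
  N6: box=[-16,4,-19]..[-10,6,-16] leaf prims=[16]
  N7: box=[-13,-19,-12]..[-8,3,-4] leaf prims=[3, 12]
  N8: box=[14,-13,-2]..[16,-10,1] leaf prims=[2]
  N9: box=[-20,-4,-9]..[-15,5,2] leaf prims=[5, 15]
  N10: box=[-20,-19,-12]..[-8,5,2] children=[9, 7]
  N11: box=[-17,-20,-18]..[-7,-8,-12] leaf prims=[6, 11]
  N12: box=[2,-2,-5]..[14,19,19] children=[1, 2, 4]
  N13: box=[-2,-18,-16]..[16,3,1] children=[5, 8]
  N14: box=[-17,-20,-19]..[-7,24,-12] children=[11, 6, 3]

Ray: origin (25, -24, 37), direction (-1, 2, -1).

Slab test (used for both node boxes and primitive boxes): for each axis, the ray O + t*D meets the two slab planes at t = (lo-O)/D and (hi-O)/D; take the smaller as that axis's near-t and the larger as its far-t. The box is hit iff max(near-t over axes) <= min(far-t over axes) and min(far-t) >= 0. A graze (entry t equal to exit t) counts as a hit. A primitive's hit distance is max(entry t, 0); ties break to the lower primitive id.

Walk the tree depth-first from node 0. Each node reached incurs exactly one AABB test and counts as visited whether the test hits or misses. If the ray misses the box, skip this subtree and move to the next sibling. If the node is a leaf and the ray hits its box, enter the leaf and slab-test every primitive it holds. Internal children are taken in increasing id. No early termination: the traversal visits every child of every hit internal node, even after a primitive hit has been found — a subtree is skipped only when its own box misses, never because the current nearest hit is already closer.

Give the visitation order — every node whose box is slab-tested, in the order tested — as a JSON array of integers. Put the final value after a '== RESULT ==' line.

Traverse from the root:
N0 x:[9,45] y:[2,24] z:[18,56] -> hit [18,24], descend [10, 12, 13, 14]
  N10 x:[33,45] y:[5/2,29/2] z:[35,49] -> miss, prune
  N12 x:[11,23] y:[11,43/2] z:[18,42] -> hit [18,43/2], descend [1, 2, 4]
    N1 x:[14,23] y:[11,29/2] z:[27,40] -> miss, prune
    N2 x:[20,22] y:[19,43/2] z:[18,23] -> hit [20,43/2] leaf, test {P13@t=20}
    N4 x:[11,18] y:[17,43/2] z:[35,42] -> miss, prune
  N13 x:[9,27] y:[3,27/2] z:[36,53] -> miss, prune
  N14 x:[32,42] y:[2,24] z:[49,56] -> miss, prune

Visited [0, 10, 12, 1, 2, 4, 13, 14]. Tests: 8 box, 1 leaf. Nearest: P13.

== RESULT ==
[0, 10, 12, 1, 2, 4, 13, 14]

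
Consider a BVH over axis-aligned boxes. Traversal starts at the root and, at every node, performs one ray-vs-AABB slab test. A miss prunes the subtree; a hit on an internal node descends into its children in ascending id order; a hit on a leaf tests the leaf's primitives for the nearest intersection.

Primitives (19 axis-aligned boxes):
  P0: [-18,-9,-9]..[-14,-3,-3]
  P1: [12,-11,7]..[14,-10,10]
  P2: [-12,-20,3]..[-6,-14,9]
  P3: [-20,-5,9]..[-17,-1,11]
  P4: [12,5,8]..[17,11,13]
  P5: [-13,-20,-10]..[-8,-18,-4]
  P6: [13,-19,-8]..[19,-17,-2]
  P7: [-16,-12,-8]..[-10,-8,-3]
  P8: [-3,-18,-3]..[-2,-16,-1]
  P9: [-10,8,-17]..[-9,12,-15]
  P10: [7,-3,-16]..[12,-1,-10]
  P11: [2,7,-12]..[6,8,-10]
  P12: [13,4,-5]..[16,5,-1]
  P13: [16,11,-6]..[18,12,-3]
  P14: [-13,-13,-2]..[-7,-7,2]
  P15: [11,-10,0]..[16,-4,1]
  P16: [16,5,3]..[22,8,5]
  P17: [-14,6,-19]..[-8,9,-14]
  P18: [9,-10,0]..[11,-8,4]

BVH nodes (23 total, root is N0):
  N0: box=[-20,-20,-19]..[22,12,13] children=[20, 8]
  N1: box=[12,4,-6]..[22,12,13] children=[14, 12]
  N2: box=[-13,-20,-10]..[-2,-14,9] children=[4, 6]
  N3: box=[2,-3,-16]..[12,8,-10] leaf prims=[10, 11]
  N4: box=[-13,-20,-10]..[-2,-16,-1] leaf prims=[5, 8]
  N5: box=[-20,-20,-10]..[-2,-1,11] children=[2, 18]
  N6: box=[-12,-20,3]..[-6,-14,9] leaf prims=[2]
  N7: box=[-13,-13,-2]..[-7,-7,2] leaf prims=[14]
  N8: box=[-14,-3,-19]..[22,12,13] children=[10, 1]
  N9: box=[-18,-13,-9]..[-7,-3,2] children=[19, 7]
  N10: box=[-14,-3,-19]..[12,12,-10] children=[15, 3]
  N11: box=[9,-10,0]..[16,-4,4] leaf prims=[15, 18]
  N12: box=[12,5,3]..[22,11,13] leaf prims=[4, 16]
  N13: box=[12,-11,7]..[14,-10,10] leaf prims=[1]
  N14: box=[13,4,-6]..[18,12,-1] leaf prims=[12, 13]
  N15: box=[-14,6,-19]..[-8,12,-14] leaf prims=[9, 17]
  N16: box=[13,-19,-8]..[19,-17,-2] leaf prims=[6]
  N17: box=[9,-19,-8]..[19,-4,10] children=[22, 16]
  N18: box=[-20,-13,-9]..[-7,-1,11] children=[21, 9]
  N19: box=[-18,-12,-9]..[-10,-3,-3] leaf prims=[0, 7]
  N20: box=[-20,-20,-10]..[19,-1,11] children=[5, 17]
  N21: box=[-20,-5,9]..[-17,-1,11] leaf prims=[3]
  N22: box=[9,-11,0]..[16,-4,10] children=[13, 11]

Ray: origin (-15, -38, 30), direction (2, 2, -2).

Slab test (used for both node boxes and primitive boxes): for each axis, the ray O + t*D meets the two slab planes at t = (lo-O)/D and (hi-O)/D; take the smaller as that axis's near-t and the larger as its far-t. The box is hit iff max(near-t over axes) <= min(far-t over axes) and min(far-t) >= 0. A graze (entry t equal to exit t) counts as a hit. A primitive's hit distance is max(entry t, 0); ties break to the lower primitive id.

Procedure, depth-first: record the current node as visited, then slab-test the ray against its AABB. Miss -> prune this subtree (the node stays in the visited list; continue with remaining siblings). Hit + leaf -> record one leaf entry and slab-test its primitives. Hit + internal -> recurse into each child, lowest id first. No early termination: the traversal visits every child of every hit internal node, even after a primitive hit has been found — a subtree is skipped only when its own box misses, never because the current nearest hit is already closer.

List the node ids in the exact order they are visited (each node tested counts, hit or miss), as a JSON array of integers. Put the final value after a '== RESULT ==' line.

Traverse from the root:
N0 x:[-5/2,37/2] y:[9,25] z:[17/2,49/2] -> hit [9,37/2], descend [8, 20]
  N8 x:[1/2,37/2] y:[35/2,25] z:[17/2,49/2] -> hit [35/2,37/2], descend [1, 10]
    N1 x:[27/2,37/2] y:[21,25] z:[17/2,18] -> miss, prune
    N10 x:[1/2,27/2] y:[35/2,25] z:[20,49/2] -> miss, prune
  N20 x:[-5/2,17] y:[9,37/2] z:[19/2,20] -> hit [19/2,17], descend [5, 17]
    N5 x:[-5/2,13/2] y:[9,37/2] z:[19/2,20] -> miss, prune
    N17 x:[12,17] y:[19/2,17] z:[10,19] -> hit [12,17], descend [16, 22]
      N16 x:[14,17] y:[19/2,21/2] z:[16,19] -> miss, prune
      N22 x:[12,31/2] y:[27/2,17] z:[10,15] -> hit [27/2,15], descend [11, 13]
        N11 x:[12,31/2] y:[14,17] z:[13,15] -> hit [14,15] leaf, test {P15@t=29/2, P18(miss)}
        N13 x:[27/2,29/2] y:[27/2,14] z:[10,23/2] -> miss, prune

Summary -> nodes [0, 8, 1, 10, 20, 5, 17, 16, 22, 11, 13]; box-tests=11; leaf-entries=1; first=P15

== RESULT ==
[0, 8, 1, 10, 20, 5, 17, 16, 22, 11, 13]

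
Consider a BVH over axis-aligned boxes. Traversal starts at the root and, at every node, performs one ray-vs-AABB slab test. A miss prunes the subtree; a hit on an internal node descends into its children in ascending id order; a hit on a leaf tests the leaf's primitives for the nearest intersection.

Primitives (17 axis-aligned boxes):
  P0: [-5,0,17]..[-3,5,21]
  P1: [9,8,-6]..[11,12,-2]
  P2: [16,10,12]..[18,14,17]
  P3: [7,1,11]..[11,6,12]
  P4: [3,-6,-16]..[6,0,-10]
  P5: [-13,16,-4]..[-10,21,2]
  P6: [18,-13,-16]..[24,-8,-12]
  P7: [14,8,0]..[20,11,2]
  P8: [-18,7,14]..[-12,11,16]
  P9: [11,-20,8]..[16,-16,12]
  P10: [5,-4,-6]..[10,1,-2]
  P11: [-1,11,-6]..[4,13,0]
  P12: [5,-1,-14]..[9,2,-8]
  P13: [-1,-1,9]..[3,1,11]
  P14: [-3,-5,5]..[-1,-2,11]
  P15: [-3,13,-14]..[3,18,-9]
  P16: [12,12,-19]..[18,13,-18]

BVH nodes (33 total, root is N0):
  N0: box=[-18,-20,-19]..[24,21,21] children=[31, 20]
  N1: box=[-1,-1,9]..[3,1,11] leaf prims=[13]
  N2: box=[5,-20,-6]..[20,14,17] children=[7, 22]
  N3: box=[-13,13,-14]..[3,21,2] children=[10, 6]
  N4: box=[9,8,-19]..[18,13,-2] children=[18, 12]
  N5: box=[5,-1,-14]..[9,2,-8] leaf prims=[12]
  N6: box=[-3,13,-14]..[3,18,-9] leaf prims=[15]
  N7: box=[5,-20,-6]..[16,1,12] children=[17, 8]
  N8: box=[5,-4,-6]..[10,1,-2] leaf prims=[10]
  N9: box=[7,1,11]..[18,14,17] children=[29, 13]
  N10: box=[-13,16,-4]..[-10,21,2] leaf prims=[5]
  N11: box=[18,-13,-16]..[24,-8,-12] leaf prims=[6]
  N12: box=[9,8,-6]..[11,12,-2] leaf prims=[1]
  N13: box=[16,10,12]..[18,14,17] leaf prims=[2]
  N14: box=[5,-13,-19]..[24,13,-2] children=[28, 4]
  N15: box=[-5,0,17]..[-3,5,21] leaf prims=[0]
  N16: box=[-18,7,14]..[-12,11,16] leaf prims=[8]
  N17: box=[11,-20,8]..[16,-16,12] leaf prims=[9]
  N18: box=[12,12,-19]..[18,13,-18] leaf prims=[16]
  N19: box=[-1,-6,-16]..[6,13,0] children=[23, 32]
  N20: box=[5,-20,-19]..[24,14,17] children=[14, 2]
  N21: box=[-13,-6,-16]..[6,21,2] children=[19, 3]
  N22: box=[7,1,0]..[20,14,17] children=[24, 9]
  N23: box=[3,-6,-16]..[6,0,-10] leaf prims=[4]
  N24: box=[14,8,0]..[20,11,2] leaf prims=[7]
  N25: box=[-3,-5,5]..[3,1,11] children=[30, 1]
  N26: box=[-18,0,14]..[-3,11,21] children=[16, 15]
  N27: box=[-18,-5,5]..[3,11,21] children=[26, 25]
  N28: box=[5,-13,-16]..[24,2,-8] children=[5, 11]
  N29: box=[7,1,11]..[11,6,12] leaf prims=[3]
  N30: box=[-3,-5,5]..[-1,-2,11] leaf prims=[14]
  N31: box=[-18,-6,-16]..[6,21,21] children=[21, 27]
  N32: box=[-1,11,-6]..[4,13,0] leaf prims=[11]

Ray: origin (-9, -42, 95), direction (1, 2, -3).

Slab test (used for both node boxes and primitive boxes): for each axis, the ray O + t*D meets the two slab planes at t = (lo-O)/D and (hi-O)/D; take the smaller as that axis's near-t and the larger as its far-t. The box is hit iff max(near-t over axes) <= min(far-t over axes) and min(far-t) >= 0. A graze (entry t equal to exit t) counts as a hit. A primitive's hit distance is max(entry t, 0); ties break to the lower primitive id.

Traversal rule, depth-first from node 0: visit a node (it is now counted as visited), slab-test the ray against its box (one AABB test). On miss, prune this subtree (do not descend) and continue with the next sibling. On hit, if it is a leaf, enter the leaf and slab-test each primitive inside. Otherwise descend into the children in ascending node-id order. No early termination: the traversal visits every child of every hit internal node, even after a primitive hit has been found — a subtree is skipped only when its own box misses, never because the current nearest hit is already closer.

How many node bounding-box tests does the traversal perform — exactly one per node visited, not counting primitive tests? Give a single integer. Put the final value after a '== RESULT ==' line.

Walk:
N0 x:[-9,33] y:[11,63/2] z:[74/3,38] -> hit [74/3,63/2], descend [20, 31]
  N20 x:[14,33] y:[11,28] z:[26,38] -> hit [26,28], descend [2, 14]
    N2 x:[14,29] y:[11,28] z:[26,101/3] -> hit [26,28], descend [7, 22]
      N7 x:[14,25] y:[11,43/2] z:[83/3,101/3] -> miss, prune
      N22 x:[16,29] y:[43/2,28] z:[26,95/3] -> hit [26,28], descend [9, 24]
        N9 x:[16,27] y:[43/2,28] z:[26,28] -> hit [26,27], descend [13, 29]
          N13 x:[25,27] y:[26,28] z:[26,83/3] -> hit [26,27] leaf, test {P2@t=26}
          N29 x:[16,20] y:[43/2,24] z:[83/3,28] -> miss, prune
        N24 x:[23,29] y:[25,53/2] z:[31,95/3] -> miss, prune
    N14 x:[14,33] y:[29/2,55/2] z:[97/3,38] -> miss, prune
  N31 x:[-9,15] y:[18,63/2] z:[74/3,37] -> miss, prune

order=[0, 20, 2, 7, 22, 9, 13, 29, 24, 14, 31]  |boxes|=11  |leaves|=1  hit=P2

== RESULT ==
11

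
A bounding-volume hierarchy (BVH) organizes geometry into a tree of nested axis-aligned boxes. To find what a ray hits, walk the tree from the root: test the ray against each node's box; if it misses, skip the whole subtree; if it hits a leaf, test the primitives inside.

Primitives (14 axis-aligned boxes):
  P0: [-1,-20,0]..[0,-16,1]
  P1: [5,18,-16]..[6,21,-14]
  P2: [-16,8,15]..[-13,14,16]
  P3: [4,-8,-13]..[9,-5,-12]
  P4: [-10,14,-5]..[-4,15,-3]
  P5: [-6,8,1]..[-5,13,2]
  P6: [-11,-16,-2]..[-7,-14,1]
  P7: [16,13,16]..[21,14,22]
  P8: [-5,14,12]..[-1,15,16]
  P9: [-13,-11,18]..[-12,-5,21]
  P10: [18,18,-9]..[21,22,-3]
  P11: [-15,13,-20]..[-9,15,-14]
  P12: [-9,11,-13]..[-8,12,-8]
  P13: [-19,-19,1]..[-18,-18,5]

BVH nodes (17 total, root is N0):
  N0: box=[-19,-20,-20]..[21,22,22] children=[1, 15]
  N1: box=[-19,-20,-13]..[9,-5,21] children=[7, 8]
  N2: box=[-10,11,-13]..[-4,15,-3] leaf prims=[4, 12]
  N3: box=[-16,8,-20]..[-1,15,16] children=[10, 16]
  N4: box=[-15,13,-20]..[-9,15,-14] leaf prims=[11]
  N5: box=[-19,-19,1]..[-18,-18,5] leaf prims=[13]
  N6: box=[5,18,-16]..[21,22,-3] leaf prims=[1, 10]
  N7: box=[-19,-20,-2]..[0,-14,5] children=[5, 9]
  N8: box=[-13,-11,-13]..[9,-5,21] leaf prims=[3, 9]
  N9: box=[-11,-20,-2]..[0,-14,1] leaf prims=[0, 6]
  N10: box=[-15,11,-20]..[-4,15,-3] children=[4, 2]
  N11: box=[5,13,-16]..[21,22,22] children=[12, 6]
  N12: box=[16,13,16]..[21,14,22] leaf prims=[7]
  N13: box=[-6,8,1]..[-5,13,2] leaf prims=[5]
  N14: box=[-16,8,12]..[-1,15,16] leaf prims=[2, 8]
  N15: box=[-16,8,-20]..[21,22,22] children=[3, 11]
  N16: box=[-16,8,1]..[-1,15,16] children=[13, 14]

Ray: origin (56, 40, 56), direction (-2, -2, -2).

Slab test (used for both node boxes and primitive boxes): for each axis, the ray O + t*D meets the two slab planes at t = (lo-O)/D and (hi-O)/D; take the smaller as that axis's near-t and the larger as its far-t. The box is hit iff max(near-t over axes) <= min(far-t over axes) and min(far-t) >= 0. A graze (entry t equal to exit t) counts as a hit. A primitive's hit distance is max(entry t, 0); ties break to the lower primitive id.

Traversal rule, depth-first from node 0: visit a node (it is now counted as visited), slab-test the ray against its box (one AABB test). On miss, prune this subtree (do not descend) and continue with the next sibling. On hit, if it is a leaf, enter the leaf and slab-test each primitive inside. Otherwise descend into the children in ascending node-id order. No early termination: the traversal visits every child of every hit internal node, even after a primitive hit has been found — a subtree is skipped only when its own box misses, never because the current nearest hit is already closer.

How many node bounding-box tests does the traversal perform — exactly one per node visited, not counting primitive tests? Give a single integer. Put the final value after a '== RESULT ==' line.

Walk:
N0 x:[35/2,75/2] y:[9,30] z:[17,38] -> hit [35/2,30], descend [1, 15]
  N1 x:[47/2,75/2] y:[45/2,30] z:[35/2,69/2] -> hit [47/2,30], descend [7, 8]
    N7 x:[28,75/2] y:[27,30] z:[51/2,29] -> hit [28,29], descend [5, 9]
      N5 x:[37,75/2] y:[29,59/2] z:[51/2,55/2] -> miss, prune
      N9 x:[28,67/2] y:[27,30] z:[55/2,29] -> hit [28,29] leaf, test {P0@t=28, P6(miss)}
    N8 x:[47/2,69/2] y:[45/2,51/2] z:[35/2,69/2] -> hit [47/2,51/2] leaf, test {P3(miss), P9(miss)}
  N15 x:[35/2,36] y:[9,16] z:[17,38] -> miss, prune

Summary -> nodes [0, 1, 7, 5, 9, 8, 15]; box-tests=7; leaf-entries=2; first=P0

== RESULT ==
7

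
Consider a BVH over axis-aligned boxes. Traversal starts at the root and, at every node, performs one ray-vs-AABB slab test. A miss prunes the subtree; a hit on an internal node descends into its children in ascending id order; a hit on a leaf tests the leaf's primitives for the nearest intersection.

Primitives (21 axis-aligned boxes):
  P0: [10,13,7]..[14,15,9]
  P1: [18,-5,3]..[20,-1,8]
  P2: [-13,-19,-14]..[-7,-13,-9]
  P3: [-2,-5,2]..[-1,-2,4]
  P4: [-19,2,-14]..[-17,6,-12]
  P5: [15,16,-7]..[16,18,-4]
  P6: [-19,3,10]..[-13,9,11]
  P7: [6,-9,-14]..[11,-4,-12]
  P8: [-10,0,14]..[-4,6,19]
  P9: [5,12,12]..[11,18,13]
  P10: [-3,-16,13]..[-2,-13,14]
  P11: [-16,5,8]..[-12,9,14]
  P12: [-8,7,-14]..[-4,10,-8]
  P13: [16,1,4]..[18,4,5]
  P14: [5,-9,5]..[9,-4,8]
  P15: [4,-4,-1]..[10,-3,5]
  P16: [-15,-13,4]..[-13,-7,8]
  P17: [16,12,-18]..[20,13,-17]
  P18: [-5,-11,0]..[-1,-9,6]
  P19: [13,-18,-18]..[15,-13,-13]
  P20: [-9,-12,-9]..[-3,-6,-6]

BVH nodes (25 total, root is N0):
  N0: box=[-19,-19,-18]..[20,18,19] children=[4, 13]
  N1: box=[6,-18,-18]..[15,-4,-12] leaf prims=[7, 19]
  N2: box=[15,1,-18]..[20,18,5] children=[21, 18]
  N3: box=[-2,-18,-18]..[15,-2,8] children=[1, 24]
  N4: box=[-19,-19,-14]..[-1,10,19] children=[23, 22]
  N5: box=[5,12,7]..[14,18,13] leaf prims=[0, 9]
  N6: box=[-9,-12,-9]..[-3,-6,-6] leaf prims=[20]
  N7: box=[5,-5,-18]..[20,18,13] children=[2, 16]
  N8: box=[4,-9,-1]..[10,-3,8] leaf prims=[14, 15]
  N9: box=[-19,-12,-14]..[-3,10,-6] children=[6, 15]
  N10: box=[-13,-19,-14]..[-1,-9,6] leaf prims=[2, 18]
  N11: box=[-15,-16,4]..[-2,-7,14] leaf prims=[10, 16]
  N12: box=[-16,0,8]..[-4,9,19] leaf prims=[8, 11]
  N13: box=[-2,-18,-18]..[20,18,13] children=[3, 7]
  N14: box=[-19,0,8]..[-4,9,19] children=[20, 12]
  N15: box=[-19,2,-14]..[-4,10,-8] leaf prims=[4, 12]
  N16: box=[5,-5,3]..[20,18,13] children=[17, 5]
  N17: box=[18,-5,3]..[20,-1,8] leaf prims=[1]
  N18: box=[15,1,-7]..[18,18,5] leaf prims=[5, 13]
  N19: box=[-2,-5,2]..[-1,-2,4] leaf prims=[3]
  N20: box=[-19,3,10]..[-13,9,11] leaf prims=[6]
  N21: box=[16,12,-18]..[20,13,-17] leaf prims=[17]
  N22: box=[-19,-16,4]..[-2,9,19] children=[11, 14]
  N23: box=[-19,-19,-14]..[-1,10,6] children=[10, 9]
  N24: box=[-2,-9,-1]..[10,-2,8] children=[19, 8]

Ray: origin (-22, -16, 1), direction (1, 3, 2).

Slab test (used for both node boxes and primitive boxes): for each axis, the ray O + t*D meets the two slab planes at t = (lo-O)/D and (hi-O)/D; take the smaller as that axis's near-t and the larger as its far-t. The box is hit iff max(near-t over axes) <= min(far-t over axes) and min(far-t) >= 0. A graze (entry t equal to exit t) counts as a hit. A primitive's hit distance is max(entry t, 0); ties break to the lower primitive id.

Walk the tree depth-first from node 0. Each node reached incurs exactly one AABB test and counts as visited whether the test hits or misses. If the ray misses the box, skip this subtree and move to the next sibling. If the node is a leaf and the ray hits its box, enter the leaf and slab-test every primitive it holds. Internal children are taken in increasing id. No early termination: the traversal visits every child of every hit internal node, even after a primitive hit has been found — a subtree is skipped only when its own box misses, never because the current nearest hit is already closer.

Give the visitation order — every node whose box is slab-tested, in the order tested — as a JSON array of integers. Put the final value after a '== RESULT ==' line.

Trace the traversal:
N0 x:[3,42] y:[-1,34/3] z:[-19/2,9] -> hit [3,9], descend [4, 13]
  N4 x:[3,21] y:[-1,26/3] z:[-15/2,9] -> hit [3,26/3], descend [22, 23]
    N22 x:[3,20] y:[0,25/3] z:[3/2,9] -> hit [3,25/3], descend [11, 14]
      N11 x:[7,20] y:[0,3] z:[3/2,13/2] -> miss, prune
      N14 x:[3,18] y:[16/3,25/3] z:[7/2,9] -> hit [16/3,25/3], descend [12, 20]
        N12 x:[6,18] y:[16/3,25/3] z:[7/2,9] -> hit [6,25/3] leaf, test {P8(miss), P11(miss)}
        N20 x:[3,9] y:[19/3,25/3] z:[9/2,5] -> miss, prune
    N23 x:[3,21] y:[-1,26/3] z:[-15/2,5/2] -> miss, prune
  N13 x:[20,42] y:[-2/3,34/3] z:[-19/2,6] -> miss, prune

Summary -> nodes [0, 4, 22, 11, 14, 12, 20, 23, 13]; box-tests=9; leaf-entries=1; first=miss

== RESULT ==
[0, 4, 22, 11, 14, 12, 20, 23, 13]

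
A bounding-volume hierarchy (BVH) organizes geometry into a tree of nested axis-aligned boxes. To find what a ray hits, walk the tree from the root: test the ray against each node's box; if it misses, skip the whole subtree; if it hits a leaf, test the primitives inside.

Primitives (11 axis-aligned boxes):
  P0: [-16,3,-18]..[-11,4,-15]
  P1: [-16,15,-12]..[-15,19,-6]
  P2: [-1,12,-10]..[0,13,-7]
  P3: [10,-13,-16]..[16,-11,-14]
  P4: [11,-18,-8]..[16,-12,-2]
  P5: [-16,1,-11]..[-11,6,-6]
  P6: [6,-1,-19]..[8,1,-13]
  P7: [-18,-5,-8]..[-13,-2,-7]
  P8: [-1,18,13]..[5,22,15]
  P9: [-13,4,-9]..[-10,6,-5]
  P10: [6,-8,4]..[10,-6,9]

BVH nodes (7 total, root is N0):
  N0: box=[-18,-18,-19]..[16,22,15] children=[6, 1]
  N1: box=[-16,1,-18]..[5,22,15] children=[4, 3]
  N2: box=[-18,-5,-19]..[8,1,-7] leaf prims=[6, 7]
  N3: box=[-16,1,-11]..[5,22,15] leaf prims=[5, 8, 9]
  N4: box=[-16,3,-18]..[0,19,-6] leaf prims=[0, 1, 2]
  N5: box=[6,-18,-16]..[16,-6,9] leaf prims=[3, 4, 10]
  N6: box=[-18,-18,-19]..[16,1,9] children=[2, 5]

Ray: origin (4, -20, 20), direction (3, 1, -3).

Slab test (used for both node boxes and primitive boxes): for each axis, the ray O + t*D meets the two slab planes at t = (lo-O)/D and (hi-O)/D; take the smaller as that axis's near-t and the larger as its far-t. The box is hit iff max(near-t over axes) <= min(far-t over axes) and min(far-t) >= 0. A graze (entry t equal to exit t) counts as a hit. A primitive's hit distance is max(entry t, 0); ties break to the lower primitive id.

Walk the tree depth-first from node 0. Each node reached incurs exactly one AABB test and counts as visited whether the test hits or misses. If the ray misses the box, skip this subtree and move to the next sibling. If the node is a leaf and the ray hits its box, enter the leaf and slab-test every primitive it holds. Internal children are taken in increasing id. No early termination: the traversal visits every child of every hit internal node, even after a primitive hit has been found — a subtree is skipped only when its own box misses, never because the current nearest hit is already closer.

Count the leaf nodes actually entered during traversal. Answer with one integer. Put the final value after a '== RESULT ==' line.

Traverse from the root:
N0 x:[-22/3,4] y:[2,42] z:[5/3,13] -> hit [2,4], descend [1, 6]
  N1 x:[-20/3,1/3] y:[21,42] z:[5/3,38/3] -> miss, prune
  N6 x:[-22/3,4] y:[2,21] z:[11/3,13] -> hit [11/3,4], descend [2, 5]
    N2 x:[-22/3,4/3] y:[15,21] z:[9,13] -> miss, prune
    N5 x:[2/3,4] y:[2,14] z:[11/3,12] -> hit [11/3,4] leaf, test {P3(miss), P4(miss), P10(miss)}

5 AABB tests over nodes [0, 1, 6, 2, 5]; 1 leaf entered; closest miss.

== RESULT ==
1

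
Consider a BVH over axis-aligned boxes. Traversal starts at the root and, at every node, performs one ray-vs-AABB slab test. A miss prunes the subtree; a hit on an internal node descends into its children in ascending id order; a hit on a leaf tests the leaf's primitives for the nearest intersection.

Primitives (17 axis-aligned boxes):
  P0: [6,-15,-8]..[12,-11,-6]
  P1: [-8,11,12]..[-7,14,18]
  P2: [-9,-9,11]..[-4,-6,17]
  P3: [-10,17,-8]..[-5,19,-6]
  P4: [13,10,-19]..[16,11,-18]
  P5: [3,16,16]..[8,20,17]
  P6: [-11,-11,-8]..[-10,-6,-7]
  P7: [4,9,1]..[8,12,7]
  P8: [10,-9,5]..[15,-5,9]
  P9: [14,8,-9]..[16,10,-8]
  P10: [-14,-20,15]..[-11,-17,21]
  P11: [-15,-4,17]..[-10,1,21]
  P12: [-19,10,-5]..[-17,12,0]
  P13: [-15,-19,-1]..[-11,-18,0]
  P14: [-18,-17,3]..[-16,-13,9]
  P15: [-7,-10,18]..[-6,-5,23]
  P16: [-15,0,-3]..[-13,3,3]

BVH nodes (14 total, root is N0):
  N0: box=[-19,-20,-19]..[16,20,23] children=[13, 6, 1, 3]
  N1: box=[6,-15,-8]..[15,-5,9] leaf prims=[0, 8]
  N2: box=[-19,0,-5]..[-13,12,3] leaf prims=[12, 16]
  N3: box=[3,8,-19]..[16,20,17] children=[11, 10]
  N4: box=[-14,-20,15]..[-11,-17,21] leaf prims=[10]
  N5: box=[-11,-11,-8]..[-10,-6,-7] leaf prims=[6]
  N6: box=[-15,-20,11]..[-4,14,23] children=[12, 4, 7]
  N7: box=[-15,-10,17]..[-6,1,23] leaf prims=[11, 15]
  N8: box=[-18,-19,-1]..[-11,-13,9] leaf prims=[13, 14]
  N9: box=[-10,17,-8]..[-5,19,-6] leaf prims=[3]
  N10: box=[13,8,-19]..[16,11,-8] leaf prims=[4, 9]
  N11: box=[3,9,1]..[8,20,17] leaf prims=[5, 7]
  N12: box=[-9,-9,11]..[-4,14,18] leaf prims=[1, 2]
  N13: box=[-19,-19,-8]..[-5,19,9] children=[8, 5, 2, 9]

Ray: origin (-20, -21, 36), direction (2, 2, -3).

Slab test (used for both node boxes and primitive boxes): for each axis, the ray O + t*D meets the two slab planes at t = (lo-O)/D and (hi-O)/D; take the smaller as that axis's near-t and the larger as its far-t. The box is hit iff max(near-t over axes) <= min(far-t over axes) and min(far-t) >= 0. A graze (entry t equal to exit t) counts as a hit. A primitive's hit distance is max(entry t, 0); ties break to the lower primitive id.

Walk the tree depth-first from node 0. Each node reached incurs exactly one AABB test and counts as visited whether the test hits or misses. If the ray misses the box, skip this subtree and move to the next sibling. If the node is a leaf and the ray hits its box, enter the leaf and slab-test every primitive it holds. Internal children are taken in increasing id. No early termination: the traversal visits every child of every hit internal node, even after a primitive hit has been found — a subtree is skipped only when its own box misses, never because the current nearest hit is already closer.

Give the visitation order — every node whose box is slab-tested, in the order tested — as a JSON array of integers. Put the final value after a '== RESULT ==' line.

Trace the traversal:
N0 x:[1/2,18] y:[1/2,41/2] z:[13/3,55/3] -> hit [13/3,18], descend [1, 3, 6, 13]
  N1 x:[13,35/2] y:[3,8] z:[9,44/3] -> miss, prune
  N3 x:[23/2,18] y:[29/2,41/2] z:[19/3,55/3] -> hit [29/2,18], descend [10, 11]
    N10 x:[33/2,18] y:[29/2,16] z:[44/3,55/3] -> miss, prune
    N11 x:[23/2,14] y:[15,41/2] z:[19/3,35/3] -> miss, prune
  N6 x:[5/2,8] y:[1/2,35/2] z:[13/3,25/3] -> hit [13/3,8], descend [4, 7, 12]
    N4 x:[3,9/2] y:[1/2,2] z:[5,7] -> miss, prune
    N7 x:[5/2,7] y:[11/2,11] z:[13/3,19/3] -> hit [11/2,19/3] leaf, test {P11(miss), P15(miss)}
    N12 x:[11/2,8] y:[6,35/2] z:[6,25/3] -> hit [6,8] leaf, test {P1(miss), P2@t=19/3}
  N13 x:[1/2,15/2] y:[1,20] z:[9,44/3] -> miss, prune

Visited [0, 1, 3, 10, 11, 6, 4, 7, 12, 13]. Tests: 10 box, 2 leaf. Nearest: P2.

== RESULT ==
[0, 1, 3, 10, 11, 6, 4, 7, 12, 13]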